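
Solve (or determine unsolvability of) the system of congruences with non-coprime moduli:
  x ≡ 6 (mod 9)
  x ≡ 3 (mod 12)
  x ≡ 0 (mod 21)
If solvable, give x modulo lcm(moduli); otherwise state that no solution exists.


Moduli 9, 12, 21 are not pairwise coprime, so CRT works modulo lcm(m_i) when all pairwise compatibility conditions hold.
Pairwise compatibility: gcd(m_i, m_j) must divide a_i - a_j for every pair.
Merge one congruence at a time:
  Start: x ≡ 6 (mod 9).
  Combine with x ≡ 3 (mod 12): gcd(9, 12) = 3; 3 - 6 = -3, which IS divisible by 3, so compatible.
    Write x = 6 + 9·t and substitute into x ≡ 3 (mod 12): 9·t ≡ 3 − 6 = -3 (mod 12).
    Divide the congruence (and modulus) by g = 3: 3·t ≡ -1 (mod 4).
    Reduce coefficients mod 4: 3·t ≡ 3 (mod 4).
    The inverse of 3 mod 4 is 3 (since 3·3 = 9 = 2·4 + 1), so t ≡ 3·3 = 9 ≡ 1 (mod 4).
    Then x = 6 + 9·1 = 15, valid modulo lcm(9, 12) = 36: x ≡ 15 (mod 36).
  Combine with x ≡ 0 (mod 21): gcd(36, 21) = 3; 0 - 15 = -15, which IS divisible by 3, so compatible.
    Write x = 15 + 36·t and substitute into x ≡ 0 (mod 21): 36·t ≡ 0 − 15 = -15 (mod 21).
    Divide the congruence (and modulus) by g = 3: 12·t ≡ -5 (mod 7).
    Reduce coefficients mod 7: 5·t ≡ 2 (mod 7).
    The inverse of 5 mod 7 is 3 (since 5·3 = 15 = 2·7 + 1), so t ≡ 3·2 = 6 ≡ 6 (mod 7).
    Then x = 15 + 36·6 = 231, valid modulo lcm(36, 21) = 252: x ≡ 231 (mod 252).
Verify: 231 mod 9 = 6, 231 mod 12 = 3, 231 mod 21 = 0.

x ≡ 231 (mod 252).


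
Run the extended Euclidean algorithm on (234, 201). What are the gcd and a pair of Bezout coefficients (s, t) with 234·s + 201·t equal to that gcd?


Euclidean algorithm on (234, 201) — divide until remainder is 0:
  234 = 1 · 201 + 33
  201 = 6 · 33 + 3
  33 = 11 · 3 + 0
gcd(234, 201) = 3.
Track Bezout coefficients alongside the remainders: start with r₀ = 234 = a·1 + b·0 (s = 1, t = 0) and r₁ = 201 = a·0 + b·1 (s = 0, t = 1); each new remainder r_{k+1} = r_{k-1} − q_k·r_k inherits s_{k+1} = s_{k-1} − q_k·s_k, t_{k+1} = t_{k-1} − q_k·t_k, so r_k = a·s_k + b·t_k at every step:
  q = 1: r = 33, s = 1 − 1·0 = 1, t = 0 − 1·1 = -1  (check: 234·1 + 201·(-1) = 33)
  q = 6: r = 3, s = 0 − 6·1 = -6, t = 1 − 6·(-1) = 7  (check: 234·(-6) + 201·7 = 3)
The row with r = 3 (the gcd) gives the Bezout coefficients s = -6, t = 7.
Result: 234 · (-6) + 201 · (7) = 3.

gcd(234, 201) = 3; s = -6, t = 7 (check: 234·(-6) + 201·7 = 3).


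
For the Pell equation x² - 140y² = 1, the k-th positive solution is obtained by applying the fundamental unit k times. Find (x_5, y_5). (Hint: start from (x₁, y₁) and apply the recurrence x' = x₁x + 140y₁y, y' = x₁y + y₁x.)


Step 1: Find the fundamental solution (x₁, y₁) of x² - 140y² = 1.
  Expand √140 as a continued fraction. a₀ = ⌊√140⌋ = 11; iterate m_{k+1} = d_k·a_k − m_k, d_{k+1} = (140 − m_{k+1}²)/d_k, a_{k+1} = ⌊(a₀ + m_{k+1})/d_{k+1}⌋ (starting m₀ = 0, d₀ = 1), with convergents p_k = a_k·p_{k-1} + p_{k-2}, q_k = a_k·q_{k-1} + q_{k-2} (p₋₁ = 1, q₋₁ = 0):
  k = 0: a₀ = 11; p₀/q₀ = 11/1; p₀² − 140·q₀² = 121 − 140 = -19.
  k = 1: m = 11, d = 19, a = ⌊(11 + 11)/19⌋ = 1; p/q = (1·11 + 1)/(1·1 + 0) = 12/1; p² − 140·q² = 144 − 140 = 4.
  k = 2: m = 8, d = 4, a = ⌊(11 + 8)/4⌋ = 4; p/q = (4·12 + 11)/(4·1 + 1) = 59/5; p² − 140·q² = 3481 − 3500 = -19.
  k = 3: m = 8, d = 19, a = ⌊(11 + 8)/19⌋ = 1; p/q = (1·59 + 12)/(1·5 + 1) = 71/6; p² − 140·q² = 5041 − 5040 = 1.
  The first convergent with p² − 140·q² = 1 gives the fundamental solution (x₁, y₁) = (71, 6).
Step 2: Apply the recurrence (x_{n+1}, y_{n+1}) = (x₁x_n + 140y₁y_n, x₁y_n + y₁x_n) repeatedly.
  From (x_1, y_1) = (71, 6): x_2 = 71·71 + 140·6·6 = 10081; y_2 = 71·6 + 6·71 = 852.
  From (x_2, y_2) = (10081, 852): x_3 = 71·10081 + 140·6·852 = 1431431; y_3 = 71·852 + 6·10081 = 120978.
  From (x_3, y_3) = (1431431, 120978): x_4 = 71·1431431 + 140·6·120978 = 203253121; y_4 = 71·120978 + 6·1431431 = 17178024.
  From (x_4, y_4) = (203253121, 17178024): x_5 = 71·203253121 + 140·6·17178024 = 28860511751; y_5 = 71·17178024 + 6·203253121 = 2439158430.
Step 3: Verify x_5² - 140·y_5² = 832929138529609086001 - 832929138529609086000 = 1 (should be 1). ✓

(x_1, y_1) = (71, 6); (x_5, y_5) = (28860511751, 2439158430).


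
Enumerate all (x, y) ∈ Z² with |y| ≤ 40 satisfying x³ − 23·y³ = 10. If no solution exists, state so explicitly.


The equation is x³ - 23y³ = 10. For fixed y, x³ = 23·y³ + 10, so a solution requires the RHS to be a perfect cube.
Strategy: iterate y from -40 to 40, compute RHS = 23·y³ + 10, and check whether it is a (positive or negative) perfect cube.
Check small values of y:
  y = 0: RHS = 10 is not a perfect cube.
  y = 1: RHS = 33 is not a perfect cube.
  y = -1: RHS = -13 is not a perfect cube.
  y = 2: RHS = 194 is not a perfect cube.
  y = -2: RHS = -174 is not a perfect cube.
  y = 3: RHS = 631 is not a perfect cube.
  y = -3: RHS = -611 is not a perfect cube.
Continuing the search up to |y| = 40 finds no solutions either.
No (x, y) in the scanned range satisfies the equation.

No integer solutions with |y| ≤ 40.


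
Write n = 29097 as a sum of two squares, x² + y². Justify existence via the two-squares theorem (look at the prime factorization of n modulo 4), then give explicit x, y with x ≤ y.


Step 1: Factor n = 29097 = 3^2 · 53 · 61.
Step 2: Check the mod-4 condition on each prime factor: 3 ≡ 3 (mod 4), exponent 2 (must be even); 53 ≡ 1 (mod 4), exponent 1; 61 ≡ 1 (mod 4), exponent 1.
All primes ≡ 3 (mod 4) appear to even exponent (or don't appear), so by the two-squares theorem n IS expressible as a sum of two squares.
Step 3: Build a representation. Group n = k² · m with k = 3 and m = 53 · 61 = 3233 (a product of primes ≡ 1 (mod 4)); a representation of m scales to one of n via (k·x)² + (k·y)² = k²(x² + y²). Each prime p ≡ 1 (mod 4) is itself a sum of two squares; find a² by testing p − a² for a perfect square:
  53: 53 − 1² = 52, 53 − 2² = 49 = 7² ⇒ 53 = 2² + 7².
  61: 61 − 1² = 60, 61 − 2² = 57, 61 − 3² = 52, 61 − 4² = 45, 61 − 5² = 36 = 6² ⇒ 61 = 5² + 6².
  Combine using the Brahmagupta–Fibonacci identity (a² + b²)(c² + d²) = (ac − bd)² + (ad + bc)² = (ac + bd)² + (ad − bc)²:
  53 · 61 = 3233: from (2² + 7²)(5² + 6²), take (2·5 − 7·6, 2·6 + 7·5) = (10 − 42, 12 + 35) = (-32, 47); dropping signs (only squares matter) gives (32, 47); check 32² + 47² = 1024 + 2209 = 3233 ✓.
  Scale by k = 3: (3·32, 3·47) = (96, 141).
Step 4: Order so x ≤ y and verify: 96² + 141² = 9216 + 19881 = 29097 = n. ✓

n = 29097 = 96² + 141² (one valid representation with x ≤ y).


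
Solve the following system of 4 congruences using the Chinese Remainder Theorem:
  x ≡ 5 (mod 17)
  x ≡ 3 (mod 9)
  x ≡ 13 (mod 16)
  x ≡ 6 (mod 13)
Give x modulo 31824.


Product of moduli M = 17 · 9 · 16 · 13 = 31824.
Merge one congruence at a time:
  Start: x ≡ 5 (mod 17).
  Combine with x ≡ 3 (mod 9); new modulus lcm = 153.
    Write x = 5 + 17·t and substitute into x ≡ 3 (mod 9): 17·t ≡ 3 − 5 = -2 (mod 9).
    Reduce coefficients mod 9: 8·t ≡ 7 (mod 9).
    The inverse of 8 mod 9 is 8 (since 8·8 = 64 = 7·9 + 1), so t ≡ 8·7 = 56 ≡ 2 (mod 9).
    Then x = 5 + 17·2 = 39, valid modulo lcm(17, 9) = 153: x ≡ 39 (mod 153).
  Combine with x ≡ 13 (mod 16); new modulus lcm = 2448.
    Write x = 39 + 153·t and substitute into x ≡ 13 (mod 16): 153·t ≡ 13 − 39 = -26 (mod 16).
    Reduce coefficients mod 16: 9·t ≡ 6 (mod 16).
    The inverse of 9 mod 16 is 9 (since 9·9 = 81 = 5·16 + 1), so t ≡ 9·6 = 54 ≡ 6 (mod 16).
    Then x = 39 + 153·6 = 957, valid modulo lcm(153, 16) = 2448: x ≡ 957 (mod 2448).
  Combine with x ≡ 6 (mod 13); new modulus lcm = 31824.
    Write x = 957 + 2448·t and substitute into x ≡ 6 (mod 13): 2448·t ≡ 6 − 957 = -951 (mod 13).
    Reduce coefficients mod 13: 4·t ≡ 11 (mod 13).
    The inverse of 4 mod 13 is 10 (since 4·10 = 40 = 3·13 + 1), so t ≡ 10·11 = 110 ≡ 6 (mod 13).
    Then x = 957 + 2448·6 = 15645, valid modulo lcm(2448, 13) = 31824: x ≡ 15645 (mod 31824).
Verify against each original: 15645 mod 17 = 5, 15645 mod 9 = 3, 15645 mod 16 = 13, 15645 mod 13 = 6.

x ≡ 15645 (mod 31824).


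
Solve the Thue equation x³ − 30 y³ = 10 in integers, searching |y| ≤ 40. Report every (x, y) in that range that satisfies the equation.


The equation is x³ - 30y³ = 10. For fixed y, x³ = 30·y³ + 10, so a solution requires the RHS to be a perfect cube.
Strategy: iterate y from -40 to 40, compute RHS = 30·y³ + 10, and check whether it is a (positive or negative) perfect cube.
Check small values of y:
  y = 0: RHS = 10 is not a perfect cube.
  y = 1: RHS = 40 is not a perfect cube.
  y = -1: RHS = -20 is not a perfect cube.
  y = 2: RHS = 250 is not a perfect cube.
  y = -2: RHS = -230 is not a perfect cube.
  y = 3: RHS = 820 is not a perfect cube.
  y = -3: RHS = -800 is not a perfect cube.
Continuing the search up to |y| = 40 finds no solutions either.
No (x, y) in the scanned range satisfies the equation.

No integer solutions with |y| ≤ 40.


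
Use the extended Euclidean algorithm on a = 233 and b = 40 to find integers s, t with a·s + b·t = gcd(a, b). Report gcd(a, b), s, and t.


Euclidean algorithm on (233, 40) — divide until remainder is 0:
  233 = 5 · 40 + 33
  40 = 1 · 33 + 7
  33 = 4 · 7 + 5
  7 = 1 · 5 + 2
  5 = 2 · 2 + 1
  2 = 2 · 1 + 0
gcd(233, 40) = 1.
Track Bezout coefficients alongside the remainders: start with r₀ = 233 = a·1 + b·0 (s = 1, t = 0) and r₁ = 40 = a·0 + b·1 (s = 0, t = 1); each new remainder r_{k+1} = r_{k-1} − q_k·r_k inherits s_{k+1} = s_{k-1} − q_k·s_k, t_{k+1} = t_{k-1} − q_k·t_k, so r_k = a·s_k + b·t_k at every step:
  q = 5: r = 33, s = 1 − 5·0 = 1, t = 0 − 5·1 = -5  (check: 233·1 + 40·(-5) = 33)
  q = 1: r = 7, s = 0 − 1·1 = -1, t = 1 − 1·(-5) = 6  (check: 233·(-1) + 40·6 = 7)
  q = 4: r = 5, s = 1 − 4·(-1) = 5, t = -5 − 4·6 = -29  (check: 233·5 + 40·(-29) = 5)
  q = 1: r = 2, s = -1 − 1·5 = -6, t = 6 − 1·(-29) = 35  (check: 233·(-6) + 40·35 = 2)
  q = 2: r = 1, s = 5 − 2·(-6) = 17, t = -29 − 2·35 = -99  (check: 233·17 + 40·(-99) = 1)
The row with r = 1 (the gcd) gives the Bezout coefficients s = 17, t = -99.
Result: 233 · (17) + 40 · (-99) = 1.

gcd(233, 40) = 1; s = 17, t = -99 (check: 233·17 + 40·(-99) = 1).


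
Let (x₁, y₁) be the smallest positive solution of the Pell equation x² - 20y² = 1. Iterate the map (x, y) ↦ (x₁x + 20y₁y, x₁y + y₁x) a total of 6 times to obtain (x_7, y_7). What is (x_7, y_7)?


Step 1: Find the fundamental solution (x₁, y₁) of x² - 20y² = 1.
  Expand √20 as a continued fraction. a₀ = ⌊√20⌋ = 4; iterate m_{k+1} = d_k·a_k − m_k, d_{k+1} = (20 − m_{k+1}²)/d_k, a_{k+1} = ⌊(a₀ + m_{k+1})/d_{k+1}⌋ (starting m₀ = 0, d₀ = 1), with convergents p_k = a_k·p_{k-1} + p_{k-2}, q_k = a_k·q_{k-1} + q_{k-2} (p₋₁ = 1, q₋₁ = 0):
  k = 0: a₀ = 4; p₀/q₀ = 4/1; p₀² − 20·q₀² = 16 − 20 = -4.
  k = 1: m = 4, d = 4, a = ⌊(4 + 4)/4⌋ = 2; p/q = (2·4 + 1)/(2·1 + 0) = 9/2; p² − 20·q² = 81 − 80 = 1.
  The first convergent with p² − 20·q² = 1 gives the fundamental solution (x₁, y₁) = (9, 2).
Step 2: Apply the recurrence (x_{n+1}, y_{n+1}) = (x₁x_n + 20y₁y_n, x₁y_n + y₁x_n) repeatedly.
  From (x_1, y_1) = (9, 2): x_2 = 9·9 + 20·2·2 = 161; y_2 = 9·2 + 2·9 = 36.
  From (x_2, y_2) = (161, 36): x_3 = 9·161 + 20·2·36 = 2889; y_3 = 9·36 + 2·161 = 646.
  From (x_3, y_3) = (2889, 646): x_4 = 9·2889 + 20·2·646 = 51841; y_4 = 9·646 + 2·2889 = 11592.
  From (x_4, y_4) = (51841, 11592): x_5 = 9·51841 + 20·2·11592 = 930249; y_5 = 9·11592 + 2·51841 = 208010.
  From (x_5, y_5) = (930249, 208010): x_6 = 9·930249 + 20·2·208010 = 16692641; y_6 = 9·208010 + 2·930249 = 3732588.
  From (x_6, y_6) = (16692641, 3732588): x_7 = 9·16692641 + 20·2·3732588 = 299537289; y_7 = 9·3732588 + 2·16692641 = 66978574.
Step 3: Verify x_7² - 20·y_7² = 89722587501469521 - 89722587501469520 = 1 (should be 1). ✓

(x_1, y_1) = (9, 2); (x_7, y_7) = (299537289, 66978574).


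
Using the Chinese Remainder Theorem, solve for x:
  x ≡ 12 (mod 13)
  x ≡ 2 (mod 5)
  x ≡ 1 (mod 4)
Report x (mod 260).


Moduli 13, 5, 4 are pairwise coprime; by CRT there is a unique solution modulo M = 13 · 5 · 4 = 260.
Solve pairwise, accumulating the modulus:
  Start with x ≡ 12 (mod 13).
  Combine with x ≡ 2 (mod 5): since gcd(13, 5) = 1, we get a unique residue mod 65.
    Write x = 12 + 13·t and substitute into x ≡ 2 (mod 5): 13·t ≡ 2 − 12 = -10 (mod 5).
    Reduce coefficients mod 5: 3·t ≡ 0 (mod 5).
    The inverse of 3 mod 5 is 2 (since 3·2 = 6 = 1·5 + 1), so t ≡ 2·0 = 0 ≡ 0 (mod 5).
    Then x = 12 + 13·0 = 12, valid modulo lcm(13, 5) = 65: x ≡ 12 (mod 65).
  Combine with x ≡ 1 (mod 4): since gcd(65, 4) = 1, we get a unique residue mod 260.
    Write x = 12 + 65·t and substitute into x ≡ 1 (mod 4): 65·t ≡ 1 − 12 = -11 (mod 4).
    Reduce coefficients mod 4: 1·t ≡ 1 (mod 4).
    So t ≡ 1 (mod 4).
    Then x = 12 + 65·1 = 77, valid modulo lcm(65, 4) = 260: x ≡ 77 (mod 260).
Verify: 77 mod 13 = 12 ✓, 77 mod 5 = 2 ✓, 77 mod 4 = 1 ✓.

x ≡ 77 (mod 260).


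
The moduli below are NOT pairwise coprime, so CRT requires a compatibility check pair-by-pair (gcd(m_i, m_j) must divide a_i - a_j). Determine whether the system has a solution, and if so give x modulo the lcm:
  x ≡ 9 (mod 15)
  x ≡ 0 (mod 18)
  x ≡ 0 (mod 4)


Moduli 15, 18, 4 are not pairwise coprime, so CRT works modulo lcm(m_i) when all pairwise compatibility conditions hold.
Pairwise compatibility: gcd(m_i, m_j) must divide a_i - a_j for every pair.
Merge one congruence at a time:
  Start: x ≡ 9 (mod 15).
  Combine with x ≡ 0 (mod 18): gcd(15, 18) = 3; 0 - 9 = -9, which IS divisible by 3, so compatible.
    Write x = 9 + 15·t and substitute into x ≡ 0 (mod 18): 15·t ≡ 0 − 9 = -9 (mod 18).
    Divide the congruence (and modulus) by g = 3: 5·t ≡ -3 (mod 6).
    Reduce coefficients mod 6: 5·t ≡ 3 (mod 6).
    The inverse of 5 mod 6 is 5 (since 5·5 = 25 = 4·6 + 1), so t ≡ 5·3 = 15 ≡ 3 (mod 6).
    Then x = 9 + 15·3 = 54, valid modulo lcm(15, 18) = 90: x ≡ 54 (mod 90).
  Combine with x ≡ 0 (mod 4): gcd(90, 4) = 2; 0 - 54 = -54, which IS divisible by 2, so compatible.
    Write x = 54 + 90·t and substitute into x ≡ 0 (mod 4): 90·t ≡ 0 − 54 = -54 (mod 4).
    Divide the congruence (and modulus) by g = 2: 45·t ≡ -27 (mod 2).
    Reduce coefficients mod 2: 1·t ≡ 1 (mod 2).
    So t ≡ 1 (mod 2).
    Then x = 54 + 90·1 = 144, valid modulo lcm(90, 4) = 180: x ≡ 144 (mod 180).
Verify: 144 mod 15 = 9, 144 mod 18 = 0, 144 mod 4 = 0.

x ≡ 144 (mod 180).


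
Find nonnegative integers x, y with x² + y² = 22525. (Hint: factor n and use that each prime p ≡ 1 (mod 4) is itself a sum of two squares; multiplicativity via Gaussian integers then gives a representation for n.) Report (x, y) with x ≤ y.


Step 1: Factor n = 22525 = 5^2 · 17 · 53.
Step 2: Check the mod-4 condition on each prime factor: 5 ≡ 1 (mod 4), exponent 2; 17 ≡ 1 (mod 4), exponent 1; 53 ≡ 1 (mod 4), exponent 1.
All primes ≡ 3 (mod 4) appear to even exponent (or don't appear), so by the two-squares theorem n IS expressible as a sum of two squares.
Step 3: Build a representation. Group n = k² · m with k = 5 and m = 17 · 53 = 901 (a product of primes ≡ 1 (mod 4)); a representation of m scales to one of n via (k·x)² + (k·y)² = k²(x² + y²). Each prime p ≡ 1 (mod 4) is itself a sum of two squares; find a² by testing p − a² for a perfect square:
  17: 17 − 1² = 16 = 4² ⇒ 17 = 1² + 4².
  53: 53 − 1² = 52, 53 − 2² = 49 = 7² ⇒ 53 = 2² + 7².
  Combine using the Brahmagupta–Fibonacci identity (a² + b²)(c² + d²) = (ac − bd)² + (ad + bc)² = (ac + bd)² + (ad − bc)²:
  17 · 53 = 901: from (1² + 4²)(2² + 7²), take (1·2 − 4·7, 1·7 + 4·2) = (2 − 28, 7 + 8) = (-26, 15); dropping signs (only squares matter) gives (26, 15); check 26² + 15² = 676 + 225 = 901 ✓.
  Scale by k = 5: (5·26, 5·15) = (130, 75).
Step 4: Order so x ≤ y and verify: 75² + 130² = 5625 + 16900 = 22525 = n. ✓

n = 22525 = 75² + 130² (one valid representation with x ≤ y).


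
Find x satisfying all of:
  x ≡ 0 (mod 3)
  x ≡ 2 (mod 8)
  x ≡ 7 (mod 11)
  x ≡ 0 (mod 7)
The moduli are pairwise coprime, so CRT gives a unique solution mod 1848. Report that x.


Product of moduli M = 3 · 8 · 11 · 7 = 1848.
Merge one congruence at a time:
  Start: x ≡ 0 (mod 3).
  Combine with x ≡ 2 (mod 8); new modulus lcm = 24.
    Write x = 0 + 3·t and substitute into x ≡ 2 (mod 8): 3·t ≡ 2 − 0 = 2 (mod 8).
    The inverse of 3 mod 8 is 3 (since 3·3 = 9 = 1·8 + 1), so t ≡ 3·2 = 6 ≡ 6 (mod 8).
    Then x = 0 + 3·6 = 18, valid modulo lcm(3, 8) = 24: x ≡ 18 (mod 24).
  Combine with x ≡ 7 (mod 11); new modulus lcm = 264.
    Write x = 18 + 24·t and substitute into x ≡ 7 (mod 11): 24·t ≡ 7 − 18 = -11 (mod 11).
    Reduce coefficients mod 11: 2·t ≡ 0 (mod 11).
    The inverse of 2 mod 11 is 6 (since 2·6 = 12 = 1·11 + 1), so t ≡ 6·0 = 0 ≡ 0 (mod 11).
    Then x = 18 + 24·0 = 18, valid modulo lcm(24, 11) = 264: x ≡ 18 (mod 264).
  Combine with x ≡ 0 (mod 7); new modulus lcm = 1848.
    Write x = 18 + 264·t and substitute into x ≡ 0 (mod 7): 264·t ≡ 0 − 18 = -18 (mod 7).
    Reduce coefficients mod 7: 5·t ≡ 3 (mod 7).
    The inverse of 5 mod 7 is 3 (since 5·3 = 15 = 2·7 + 1), so t ≡ 3·3 = 9 ≡ 2 (mod 7).
    Then x = 18 + 264·2 = 546, valid modulo lcm(264, 7) = 1848: x ≡ 546 (mod 1848).
Verify against each original: 546 mod 3 = 0, 546 mod 8 = 2, 546 mod 11 = 7, 546 mod 7 = 0.

x ≡ 546 (mod 1848).


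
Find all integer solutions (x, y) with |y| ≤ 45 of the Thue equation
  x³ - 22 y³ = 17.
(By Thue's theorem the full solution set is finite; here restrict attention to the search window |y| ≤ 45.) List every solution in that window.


The equation is x³ - 22y³ = 17. For fixed y, x³ = 22·y³ + 17, so a solution requires the RHS to be a perfect cube.
Strategy: iterate y from -45 to 45, compute RHS = 22·y³ + 17, and check whether it is a (positive or negative) perfect cube.
Check small values of y:
  y = 0: RHS = 17 is not a perfect cube.
  y = 1: RHS = 39 is not a perfect cube.
  y = -1: RHS = -5 is not a perfect cube.
  y = 2: RHS = 193 is not a perfect cube.
  y = -2: RHS = -159 is not a perfect cube.
  y = 3: RHS = 611 is not a perfect cube.
  y = -3: RHS = -577 is not a perfect cube.
Continuing the search up to |y| = 45 finds no solutions either.
No (x, y) in the scanned range satisfies the equation.

No integer solutions with |y| ≤ 45.


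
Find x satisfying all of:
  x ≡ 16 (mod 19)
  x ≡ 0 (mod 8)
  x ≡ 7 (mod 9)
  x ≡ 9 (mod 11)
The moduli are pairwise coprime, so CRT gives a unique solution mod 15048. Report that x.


Product of moduli M = 19 · 8 · 9 · 11 = 15048.
Merge one congruence at a time:
  Start: x ≡ 16 (mod 19).
  Combine with x ≡ 0 (mod 8); new modulus lcm = 152.
    Write x = 16 + 19·t and substitute into x ≡ 0 (mod 8): 19·t ≡ 0 − 16 = -16 (mod 8).
    Reduce coefficients mod 8: 3·t ≡ 0 (mod 8).
    The inverse of 3 mod 8 is 3 (since 3·3 = 9 = 1·8 + 1), so t ≡ 3·0 = 0 ≡ 0 (mod 8).
    Then x = 16 + 19·0 = 16, valid modulo lcm(19, 8) = 152: x ≡ 16 (mod 152).
  Combine with x ≡ 7 (mod 9); new modulus lcm = 1368.
    Write x = 16 + 152·t and substitute into x ≡ 7 (mod 9): 152·t ≡ 7 − 16 = -9 (mod 9).
    Reduce coefficients mod 9: 8·t ≡ 0 (mod 9).
    The inverse of 8 mod 9 is 8 (since 8·8 = 64 = 7·9 + 1), so t ≡ 8·0 = 0 ≡ 0 (mod 9).
    Then x = 16 + 152·0 = 16, valid modulo lcm(152, 9) = 1368: x ≡ 16 (mod 1368).
  Combine with x ≡ 9 (mod 11); new modulus lcm = 15048.
    Write x = 16 + 1368·t and substitute into x ≡ 9 (mod 11): 1368·t ≡ 9 − 16 = -7 (mod 11).
    Reduce coefficients mod 11: 4·t ≡ 4 (mod 11).
    The inverse of 4 mod 11 is 3 (since 4·3 = 12 = 1·11 + 1), so t ≡ 3·4 = 12 ≡ 1 (mod 11).
    Then x = 16 + 1368·1 = 1384, valid modulo lcm(1368, 11) = 15048: x ≡ 1384 (mod 15048).
Verify against each original: 1384 mod 19 = 16, 1384 mod 8 = 0, 1384 mod 9 = 7, 1384 mod 11 = 9.

x ≡ 1384 (mod 15048).


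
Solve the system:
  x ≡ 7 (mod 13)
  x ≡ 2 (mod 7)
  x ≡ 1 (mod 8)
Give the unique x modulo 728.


Moduli 13, 7, 8 are pairwise coprime; by CRT there is a unique solution modulo M = 13 · 7 · 8 = 728.
Solve pairwise, accumulating the modulus:
  Start with x ≡ 7 (mod 13).
  Combine with x ≡ 2 (mod 7): since gcd(13, 7) = 1, we get a unique residue mod 91.
    Write x = 7 + 13·t and substitute into x ≡ 2 (mod 7): 13·t ≡ 2 − 7 = -5 (mod 7).
    Reduce coefficients mod 7: 6·t ≡ 2 (mod 7).
    The inverse of 6 mod 7 is 6 (since 6·6 = 36 = 5·7 + 1), so t ≡ 6·2 = 12 ≡ 5 (mod 7).
    Then x = 7 + 13·5 = 72, valid modulo lcm(13, 7) = 91: x ≡ 72 (mod 91).
  Combine with x ≡ 1 (mod 8): since gcd(91, 8) = 1, we get a unique residue mod 728.
    Write x = 72 + 91·t and substitute into x ≡ 1 (mod 8): 91·t ≡ 1 − 72 = -71 (mod 8).
    Reduce coefficients mod 8: 3·t ≡ 1 (mod 8).
    The inverse of 3 mod 8 is 3 (since 3·3 = 9 = 1·8 + 1), so t ≡ 3·1 = 3 ≡ 3 (mod 8).
    Then x = 72 + 91·3 = 345, valid modulo lcm(91, 8) = 728: x ≡ 345 (mod 728).
Verify: 345 mod 13 = 7 ✓, 345 mod 7 = 2 ✓, 345 mod 8 = 1 ✓.

x ≡ 345 (mod 728).


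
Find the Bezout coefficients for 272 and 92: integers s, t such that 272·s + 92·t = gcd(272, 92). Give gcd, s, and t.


Euclidean algorithm on (272, 92) — divide until remainder is 0:
  272 = 2 · 92 + 88
  92 = 1 · 88 + 4
  88 = 22 · 4 + 0
gcd(272, 92) = 4.
Track Bezout coefficients alongside the remainders: start with r₀ = 272 = a·1 + b·0 (s = 1, t = 0) and r₁ = 92 = a·0 + b·1 (s = 0, t = 1); each new remainder r_{k+1} = r_{k-1} − q_k·r_k inherits s_{k+1} = s_{k-1} − q_k·s_k, t_{k+1} = t_{k-1} − q_k·t_k, so r_k = a·s_k + b·t_k at every step:
  q = 2: r = 88, s = 1 − 2·0 = 1, t = 0 − 2·1 = -2  (check: 272·1 + 92·(-2) = 88)
  q = 1: r = 4, s = 0 − 1·1 = -1, t = 1 − 1·(-2) = 3  (check: 272·(-1) + 92·3 = 4)
The row with r = 4 (the gcd) gives the Bezout coefficients s = -1, t = 3.
Result: 272 · (-1) + 92 · (3) = 4.

gcd(272, 92) = 4; s = -1, t = 3 (check: 272·(-1) + 92·3 = 4).


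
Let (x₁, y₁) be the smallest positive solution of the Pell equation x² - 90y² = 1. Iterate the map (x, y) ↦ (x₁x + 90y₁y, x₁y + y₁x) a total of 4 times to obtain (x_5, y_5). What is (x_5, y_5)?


Step 1: Find the fundamental solution (x₁, y₁) of x² - 90y² = 1.
  Expand √90 as a continued fraction. a₀ = ⌊√90⌋ = 9; iterate m_{k+1} = d_k·a_k − m_k, d_{k+1} = (90 − m_{k+1}²)/d_k, a_{k+1} = ⌊(a₀ + m_{k+1})/d_{k+1}⌋ (starting m₀ = 0, d₀ = 1), with convergents p_k = a_k·p_{k-1} + p_{k-2}, q_k = a_k·q_{k-1} + q_{k-2} (p₋₁ = 1, q₋₁ = 0):
  k = 0: a₀ = 9; p₀/q₀ = 9/1; p₀² − 90·q₀² = 81 − 90 = -9.
  k = 1: m = 9, d = 9, a = ⌊(9 + 9)/9⌋ = 2; p/q = (2·9 + 1)/(2·1 + 0) = 19/2; p² − 90·q² = 361 − 360 = 1.
  The first convergent with p² − 90·q² = 1 gives the fundamental solution (x₁, y₁) = (19, 2).
Step 2: Apply the recurrence (x_{n+1}, y_{n+1}) = (x₁x_n + 90y₁y_n, x₁y_n + y₁x_n) repeatedly.
  From (x_1, y_1) = (19, 2): x_2 = 19·19 + 90·2·2 = 721; y_2 = 19·2 + 2·19 = 76.
  From (x_2, y_2) = (721, 76): x_3 = 19·721 + 90·2·76 = 27379; y_3 = 19·76 + 2·721 = 2886.
  From (x_3, y_3) = (27379, 2886): x_4 = 19·27379 + 90·2·2886 = 1039681; y_4 = 19·2886 + 2·27379 = 109592.
  From (x_4, y_4) = (1039681, 109592): x_5 = 19·1039681 + 90·2·109592 = 39480499; y_5 = 19·109592 + 2·1039681 = 4161610.
Step 3: Verify x_5² - 90·y_5² = 1558709801289001 - 1558709801289000 = 1 (should be 1). ✓

(x_1, y_1) = (19, 2); (x_5, y_5) = (39480499, 4161610).


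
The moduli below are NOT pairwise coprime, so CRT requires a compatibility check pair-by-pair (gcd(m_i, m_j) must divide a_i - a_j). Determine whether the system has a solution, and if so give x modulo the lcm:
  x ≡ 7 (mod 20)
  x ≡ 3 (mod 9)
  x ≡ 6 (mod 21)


Moduli 20, 9, 21 are not pairwise coprime, so CRT works modulo lcm(m_i) when all pairwise compatibility conditions hold.
Pairwise compatibility: gcd(m_i, m_j) must divide a_i - a_j for every pair.
Merge one congruence at a time:
  Start: x ≡ 7 (mod 20).
  Combine with x ≡ 3 (mod 9): gcd(20, 9) = 1; 3 - 7 = -4, which IS divisible by 1, so compatible.
    Write x = 7 + 20·t and substitute into x ≡ 3 (mod 9): 20·t ≡ 3 − 7 = -4 (mod 9).
    Reduce coefficients mod 9: 2·t ≡ 5 (mod 9).
    The inverse of 2 mod 9 is 5 (since 2·5 = 10 = 1·9 + 1), so t ≡ 5·5 = 25 ≡ 7 (mod 9).
    Then x = 7 + 20·7 = 147, valid modulo lcm(20, 9) = 180: x ≡ 147 (mod 180).
  Combine with x ≡ 6 (mod 21): gcd(180, 21) = 3; 6 - 147 = -141, which IS divisible by 3, so compatible.
    Write x = 147 + 180·t and substitute into x ≡ 6 (mod 21): 180·t ≡ 6 − 147 = -141 (mod 21).
    Divide the congruence (and modulus) by g = 3: 60·t ≡ -47 (mod 7).
    Reduce coefficients mod 7: 4·t ≡ 2 (mod 7).
    The inverse of 4 mod 7 is 2 (since 4·2 = 8 = 1·7 + 1), so t ≡ 2·2 = 4 ≡ 4 (mod 7).
    Then x = 147 + 180·4 = 867, valid modulo lcm(180, 21) = 1260: x ≡ 867 (mod 1260).
Verify: 867 mod 20 = 7, 867 mod 9 = 3, 867 mod 21 = 6.

x ≡ 867 (mod 1260).


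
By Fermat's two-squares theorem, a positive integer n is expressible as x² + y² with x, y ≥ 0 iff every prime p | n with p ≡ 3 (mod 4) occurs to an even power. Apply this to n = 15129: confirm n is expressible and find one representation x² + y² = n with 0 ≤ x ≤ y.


Step 1: Factor n = 15129 = 3^2 · 41^2.
Step 2: Check the mod-4 condition on each prime factor: 3 ≡ 3 (mod 4), exponent 2 (must be even); 41 ≡ 1 (mod 4), exponent 2.
All primes ≡ 3 (mod 4) appear to even exponent (or don't appear), so by the two-squares theorem n IS expressible as a sum of two squares.
Step 3: Build a representation. Group n = k² · m with k = 3 and m = 41 · 41 = 1681 (a product of primes ≡ 1 (mod 4)); a representation of m scales to one of n via (k·x)² + (k·y)² = k²(x² + y²). Each prime p ≡ 1 (mod 4) is itself a sum of two squares; find a² by testing p − a² for a perfect square:
  41: 41 − 1² = 40, 41 − 2² = 37, 41 − 3² = 32, 41 − 4² = 25 = 5² ⇒ 41 = 4² + 5².
  Combine using the Brahmagupta–Fibonacci identity (a² + b²)(c² + d²) = (ac − bd)² + (ad + bc)² = (ac + bd)² + (ad − bc)²:
  41 · 41 = 1681: from (4² + 5²)(4² + 5²), take (4·4 − 5·5, 4·5 + 5·4) = (16 − 25, 20 + 20) = (-9, 40); dropping signs (only squares matter) gives (9, 40); check 9² + 40² = 81 + 1600 = 1681 ✓.
  Scale by k = 3: (3·9, 3·40) = (27, 120).
Step 4: Order so x ≤ y and verify: 27² + 120² = 729 + 14400 = 15129 = n. ✓

n = 15129 = 27² + 120² (one valid representation with x ≤ y).


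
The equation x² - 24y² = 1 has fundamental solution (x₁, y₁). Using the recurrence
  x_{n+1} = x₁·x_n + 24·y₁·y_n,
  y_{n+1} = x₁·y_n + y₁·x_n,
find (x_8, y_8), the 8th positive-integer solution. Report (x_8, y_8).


Step 1: Find the fundamental solution (x₁, y₁) of x² - 24y² = 1.
  Expand √24 as a continued fraction. a₀ = ⌊√24⌋ = 4; iterate m_{k+1} = d_k·a_k − m_k, d_{k+1} = (24 − m_{k+1}²)/d_k, a_{k+1} = ⌊(a₀ + m_{k+1})/d_{k+1}⌋ (starting m₀ = 0, d₀ = 1), with convergents p_k = a_k·p_{k-1} + p_{k-2}, q_k = a_k·q_{k-1} + q_{k-2} (p₋₁ = 1, q₋₁ = 0):
  k = 0: a₀ = 4; p₀/q₀ = 4/1; p₀² − 24·q₀² = 16 − 24 = -8.
  k = 1: m = 4, d = 8, a = ⌊(4 + 4)/8⌋ = 1; p/q = (1·4 + 1)/(1·1 + 0) = 5/1; p² − 24·q² = 25 − 24 = 1.
  The first convergent with p² − 24·q² = 1 gives the fundamental solution (x₁, y₁) = (5, 1).
Step 2: Apply the recurrence (x_{n+1}, y_{n+1}) = (x₁x_n + 24y₁y_n, x₁y_n + y₁x_n) repeatedly.
  From (x_1, y_1) = (5, 1): x_2 = 5·5 + 24·1·1 = 49; y_2 = 5·1 + 1·5 = 10.
  From (x_2, y_2) = (49, 10): x_3 = 5·49 + 24·1·10 = 485; y_3 = 5·10 + 1·49 = 99.
  From (x_3, y_3) = (485, 99): x_4 = 5·485 + 24·1·99 = 4801; y_4 = 5·99 + 1·485 = 980.
  From (x_4, y_4) = (4801, 980): x_5 = 5·4801 + 24·1·980 = 47525; y_5 = 5·980 + 1·4801 = 9701.
  From (x_5, y_5) = (47525, 9701): x_6 = 5·47525 + 24·1·9701 = 470449; y_6 = 5·9701 + 1·47525 = 96030.
  From (x_6, y_6) = (470449, 96030): x_7 = 5·470449 + 24·1·96030 = 4656965; y_7 = 5·96030 + 1·470449 = 950599.
  From (x_7, y_7) = (4656965, 950599): x_8 = 5·4656965 + 24·1·950599 = 46099201; y_8 = 5·950599 + 1·4656965 = 9409960.
Step 3: Verify x_8² - 24·y_8² = 2125136332838401 - 2125136332838400 = 1 (should be 1). ✓

(x_1, y_1) = (5, 1); (x_8, y_8) = (46099201, 9409960).


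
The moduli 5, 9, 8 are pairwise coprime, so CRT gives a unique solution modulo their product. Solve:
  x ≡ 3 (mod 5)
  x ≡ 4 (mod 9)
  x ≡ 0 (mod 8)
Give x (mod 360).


Moduli 5, 9, 8 are pairwise coprime; by CRT there is a unique solution modulo M = 5 · 9 · 8 = 360.
Solve pairwise, accumulating the modulus:
  Start with x ≡ 3 (mod 5).
  Combine with x ≡ 4 (mod 9): since gcd(5, 9) = 1, we get a unique residue mod 45.
    Write x = 3 + 5·t and substitute into x ≡ 4 (mod 9): 5·t ≡ 4 − 3 = 1 (mod 9).
    The inverse of 5 mod 9 is 2 (since 5·2 = 10 = 1·9 + 1), so t ≡ 2·1 = 2 ≡ 2 (mod 9).
    Then x = 3 + 5·2 = 13, valid modulo lcm(5, 9) = 45: x ≡ 13 (mod 45).
  Combine with x ≡ 0 (mod 8): since gcd(45, 8) = 1, we get a unique residue mod 360.
    Write x = 13 + 45·t and substitute into x ≡ 0 (mod 8): 45·t ≡ 0 − 13 = -13 (mod 8).
    Reduce coefficients mod 8: 5·t ≡ 3 (mod 8).
    The inverse of 5 mod 8 is 5 (since 5·5 = 25 = 3·8 + 1), so t ≡ 5·3 = 15 ≡ 7 (mod 8).
    Then x = 13 + 45·7 = 328, valid modulo lcm(45, 8) = 360: x ≡ 328 (mod 360).
Verify: 328 mod 5 = 3 ✓, 328 mod 9 = 4 ✓, 328 mod 8 = 0 ✓.

x ≡ 328 (mod 360).


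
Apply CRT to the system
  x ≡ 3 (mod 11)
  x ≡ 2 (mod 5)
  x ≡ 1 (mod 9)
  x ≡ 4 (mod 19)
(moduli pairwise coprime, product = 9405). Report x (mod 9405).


Product of moduli M = 11 · 5 · 9 · 19 = 9405.
Merge one congruence at a time:
  Start: x ≡ 3 (mod 11).
  Combine with x ≡ 2 (mod 5); new modulus lcm = 55.
    Write x = 3 + 11·t and substitute into x ≡ 2 (mod 5): 11·t ≡ 2 − 3 = -1 (mod 5).
    Reduce coefficients mod 5: 1·t ≡ 4 (mod 5).
    So t ≡ 4 (mod 5).
    Then x = 3 + 11·4 = 47, valid modulo lcm(11, 5) = 55: x ≡ 47 (mod 55).
  Combine with x ≡ 1 (mod 9); new modulus lcm = 495.
    Write x = 47 + 55·t and substitute into x ≡ 1 (mod 9): 55·t ≡ 1 − 47 = -46 (mod 9).
    Reduce coefficients mod 9: 1·t ≡ 8 (mod 9).
    So t ≡ 8 (mod 9).
    Then x = 47 + 55·8 = 487, valid modulo lcm(55, 9) = 495: x ≡ 487 (mod 495).
  Combine with x ≡ 4 (mod 19); new modulus lcm = 9405.
    Write x = 487 + 495·t and substitute into x ≡ 4 (mod 19): 495·t ≡ 4 − 487 = -483 (mod 19).
    Reduce coefficients mod 19: 1·t ≡ 11 (mod 19).
    So t ≡ 11 (mod 19).
    Then x = 487 + 495·11 = 5932, valid modulo lcm(495, 19) = 9405: x ≡ 5932 (mod 9405).
Verify against each original: 5932 mod 11 = 3, 5932 mod 5 = 2, 5932 mod 9 = 1, 5932 mod 19 = 4.

x ≡ 5932 (mod 9405).


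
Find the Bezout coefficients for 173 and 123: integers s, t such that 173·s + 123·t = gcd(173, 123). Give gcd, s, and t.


Euclidean algorithm on (173, 123) — divide until remainder is 0:
  173 = 1 · 123 + 50
  123 = 2 · 50 + 23
  50 = 2 · 23 + 4
  23 = 5 · 4 + 3
  4 = 1 · 3 + 1
  3 = 3 · 1 + 0
gcd(173, 123) = 1.
Track Bezout coefficients alongside the remainders: start with r₀ = 173 = a·1 + b·0 (s = 1, t = 0) and r₁ = 123 = a·0 + b·1 (s = 0, t = 1); each new remainder r_{k+1} = r_{k-1} − q_k·r_k inherits s_{k+1} = s_{k-1} − q_k·s_k, t_{k+1} = t_{k-1} − q_k·t_k, so r_k = a·s_k + b·t_k at every step:
  q = 1: r = 50, s = 1 − 1·0 = 1, t = 0 − 1·1 = -1  (check: 173·1 + 123·(-1) = 50)
  q = 2: r = 23, s = 0 − 2·1 = -2, t = 1 − 2·(-1) = 3  (check: 173·(-2) + 123·3 = 23)
  q = 2: r = 4, s = 1 − 2·(-2) = 5, t = -1 − 2·3 = -7  (check: 173·5 + 123·(-7) = 4)
  q = 5: r = 3, s = -2 − 5·5 = -27, t = 3 − 5·(-7) = 38  (check: 173·(-27) + 123·38 = 3)
  q = 1: r = 1, s = 5 − 1·(-27) = 32, t = -7 − 1·38 = -45  (check: 173·32 + 123·(-45) = 1)
The row with r = 1 (the gcd) gives the Bezout coefficients s = 32, t = -45.
Result: 173 · (32) + 123 · (-45) = 1.

gcd(173, 123) = 1; s = 32, t = -45 (check: 173·32 + 123·(-45) = 1).


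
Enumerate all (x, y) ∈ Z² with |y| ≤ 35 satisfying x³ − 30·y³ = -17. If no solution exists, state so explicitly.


The equation is x³ - 30y³ = -17. For fixed y, x³ = 30·y³ − 17, so a solution requires the RHS to be a perfect cube.
Strategy: iterate y from -35 to 35, compute RHS = 30·y³ − 17, and check whether it is a (positive or negative) perfect cube.
Check small values of y:
  y = 0: RHS = -17 is not a perfect cube.
  y = 1: RHS = 13 is not a perfect cube.
  y = -1: RHS = -47 is not a perfect cube.
  y = 2: RHS = 223 is not a perfect cube.
  y = -2: RHS = -257 is not a perfect cube.
  y = 3: RHS = 793 is not a perfect cube.
  y = -3: RHS = -827 is not a perfect cube.
Continuing the search up to |y| = 35 finds no solutions either.
No (x, y) in the scanned range satisfies the equation.

No integer solutions with |y| ≤ 35.


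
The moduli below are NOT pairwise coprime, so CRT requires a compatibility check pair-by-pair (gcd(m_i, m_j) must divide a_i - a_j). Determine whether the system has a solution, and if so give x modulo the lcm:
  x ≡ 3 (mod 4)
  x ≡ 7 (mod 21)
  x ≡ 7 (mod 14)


Moduli 4, 21, 14 are not pairwise coprime, so CRT works modulo lcm(m_i) when all pairwise compatibility conditions hold.
Pairwise compatibility: gcd(m_i, m_j) must divide a_i - a_j for every pair.
Merge one congruence at a time:
  Start: x ≡ 3 (mod 4).
  Combine with x ≡ 7 (mod 21): gcd(4, 21) = 1; 7 - 3 = 4, which IS divisible by 1, so compatible.
    Write x = 3 + 4·t and substitute into x ≡ 7 (mod 21): 4·t ≡ 7 − 3 = 4 (mod 21).
    The inverse of 4 mod 21 is 16 (since 4·16 = 64 = 3·21 + 1), so t ≡ 16·4 = 64 ≡ 1 (mod 21).
    Then x = 3 + 4·1 = 7, valid modulo lcm(4, 21) = 84: x ≡ 7 (mod 84).
  Combine with x ≡ 7 (mod 14): gcd(84, 14) = 14; 7 - 7 = 0, which IS divisible by 14, so compatible.
    Write x = 7 + 84·t and substitute into x ≡ 7 (mod 14): 84·t ≡ 7 − 7 = 0 (mod 14).
    Divide the congruence (and modulus) by g = 14: 6·t ≡ 0 (mod 1).
    Modulo 1 every t works; take t = 0.
    Then x = 7 + 84·0 = 7, valid modulo lcm(84, 14) = 84: x ≡ 7 (mod 84).
Verify: 7 mod 4 = 3, 7 mod 21 = 7, 7 mod 14 = 7.

x ≡ 7 (mod 84).


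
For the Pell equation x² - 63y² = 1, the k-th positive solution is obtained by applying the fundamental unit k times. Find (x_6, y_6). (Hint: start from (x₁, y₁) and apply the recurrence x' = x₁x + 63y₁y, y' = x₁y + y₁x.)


Step 1: Find the fundamental solution (x₁, y₁) of x² - 63y² = 1.
  Expand √63 as a continued fraction. a₀ = ⌊√63⌋ = 7; iterate m_{k+1} = d_k·a_k − m_k, d_{k+1} = (63 − m_{k+1}²)/d_k, a_{k+1} = ⌊(a₀ + m_{k+1})/d_{k+1}⌋ (starting m₀ = 0, d₀ = 1), with convergents p_k = a_k·p_{k-1} + p_{k-2}, q_k = a_k·q_{k-1} + q_{k-2} (p₋₁ = 1, q₋₁ = 0):
  k = 0: a₀ = 7; p₀/q₀ = 7/1; p₀² − 63·q₀² = 49 − 63 = -14.
  k = 1: m = 7, d = 14, a = ⌊(7 + 7)/14⌋ = 1; p/q = (1·7 + 1)/(1·1 + 0) = 8/1; p² − 63·q² = 64 − 63 = 1.
  The first convergent with p² − 63·q² = 1 gives the fundamental solution (x₁, y₁) = (8, 1).
Step 2: Apply the recurrence (x_{n+1}, y_{n+1}) = (x₁x_n + 63y₁y_n, x₁y_n + y₁x_n) repeatedly.
  From (x_1, y_1) = (8, 1): x_2 = 8·8 + 63·1·1 = 127; y_2 = 8·1 + 1·8 = 16.
  From (x_2, y_2) = (127, 16): x_3 = 8·127 + 63·1·16 = 2024; y_3 = 8·16 + 1·127 = 255.
  From (x_3, y_3) = (2024, 255): x_4 = 8·2024 + 63·1·255 = 32257; y_4 = 8·255 + 1·2024 = 4064.
  From (x_4, y_4) = (32257, 4064): x_5 = 8·32257 + 63·1·4064 = 514088; y_5 = 8·4064 + 1·32257 = 64769.
  From (x_5, y_5) = (514088, 64769): x_6 = 8·514088 + 63·1·64769 = 8193151; y_6 = 8·64769 + 1·514088 = 1032240.
Step 3: Verify x_6² - 63·y_6² = 67127723308801 - 67127723308800 = 1 (should be 1). ✓

(x_1, y_1) = (8, 1); (x_6, y_6) = (8193151, 1032240).


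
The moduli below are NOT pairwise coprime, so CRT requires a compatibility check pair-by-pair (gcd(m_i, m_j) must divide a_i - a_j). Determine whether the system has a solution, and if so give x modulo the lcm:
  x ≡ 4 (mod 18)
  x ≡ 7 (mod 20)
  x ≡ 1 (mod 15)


Moduli 18, 20, 15 are not pairwise coprime, so CRT works modulo lcm(m_i) when all pairwise compatibility conditions hold.
Pairwise compatibility: gcd(m_i, m_j) must divide a_i - a_j for every pair.
Merge one congruence at a time:
  Start: x ≡ 4 (mod 18).
  Combine with x ≡ 7 (mod 20): gcd(18, 20) = 2, and 7 - 4 = 3 is NOT divisible by 2.
    ⇒ system is inconsistent (no integer solution).

No solution (the system is inconsistent).


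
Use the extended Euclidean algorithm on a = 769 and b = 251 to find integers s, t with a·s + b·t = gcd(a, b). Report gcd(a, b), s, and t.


Euclidean algorithm on (769, 251) — divide until remainder is 0:
  769 = 3 · 251 + 16
  251 = 15 · 16 + 11
  16 = 1 · 11 + 5
  11 = 2 · 5 + 1
  5 = 5 · 1 + 0
gcd(769, 251) = 1.
Track Bezout coefficients alongside the remainders: start with r₀ = 769 = a·1 + b·0 (s = 1, t = 0) and r₁ = 251 = a·0 + b·1 (s = 0, t = 1); each new remainder r_{k+1} = r_{k-1} − q_k·r_k inherits s_{k+1} = s_{k-1} − q_k·s_k, t_{k+1} = t_{k-1} − q_k·t_k, so r_k = a·s_k + b·t_k at every step:
  q = 3: r = 16, s = 1 − 3·0 = 1, t = 0 − 3·1 = -3  (check: 769·1 + 251·(-3) = 16)
  q = 15: r = 11, s = 0 − 15·1 = -15, t = 1 − 15·(-3) = 46  (check: 769·(-15) + 251·46 = 11)
  q = 1: r = 5, s = 1 − 1·(-15) = 16, t = -3 − 1·46 = -49  (check: 769·16 + 251·(-49) = 5)
  q = 2: r = 1, s = -15 − 2·16 = -47, t = 46 − 2·(-49) = 144  (check: 769·(-47) + 251·144 = 1)
The row with r = 1 (the gcd) gives the Bezout coefficients s = -47, t = 144.
Result: 769 · (-47) + 251 · (144) = 1.

gcd(769, 251) = 1; s = -47, t = 144 (check: 769·(-47) + 251·144 = 1).


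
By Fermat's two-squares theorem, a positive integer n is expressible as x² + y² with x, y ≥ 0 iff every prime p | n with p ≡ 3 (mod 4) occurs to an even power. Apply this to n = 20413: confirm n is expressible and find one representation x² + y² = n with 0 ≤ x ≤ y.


Step 1: Factor n = 20413 = 137 · 149.
Step 2: Check the mod-4 condition on each prime factor: 137 ≡ 1 (mod 4), exponent 1; 149 ≡ 1 (mod 4), exponent 1.
All primes ≡ 3 (mod 4) appear to even exponent (or don't appear), so by the two-squares theorem n IS expressible as a sum of two squares.
Step 3: Build a representation. Here n = 137 · 149 is a product of primes ≡ 1 (mod 4). Each prime p ≡ 1 (mod 4) is itself a sum of two squares; find a² by testing p − a² for a perfect square:
  137: 137 − 1² = 136, 137 − 2² = 133, 137 − 3² = 128, 137 − 4² = 121 = 11² ⇒ 137 = 4² + 11².
  149: 149 − 1² = 148, 149 − 2² = 145, 149 − 3² = 140, 149 − 4² = 133, 149 − 5² = 124, 149 − 6² = 113, 149 − 7² = 100 = 10² ⇒ 149 = 7² + 10².
  Combine using the Brahmagupta–Fibonacci identity (a² + b²)(c² + d²) = (ac − bd)² + (ad + bc)² = (ac + bd)² + (ad − bc)²:
  137 · 149 = 20413: from (4² + 11²)(7² + 10²), take (4·7 − 11·10, 4·10 + 11·7) = (28 − 110, 40 + 77) = (-82, 117); dropping signs (only squares matter) gives (82, 117); check 82² + 117² = 6724 + 13689 = 20413 ✓.
Step 4: Order so x ≤ y and verify: 82² + 117² = 6724 + 13689 = 20413 = n. ✓

n = 20413 = 82² + 117² (one valid representation with x ≤ y).
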